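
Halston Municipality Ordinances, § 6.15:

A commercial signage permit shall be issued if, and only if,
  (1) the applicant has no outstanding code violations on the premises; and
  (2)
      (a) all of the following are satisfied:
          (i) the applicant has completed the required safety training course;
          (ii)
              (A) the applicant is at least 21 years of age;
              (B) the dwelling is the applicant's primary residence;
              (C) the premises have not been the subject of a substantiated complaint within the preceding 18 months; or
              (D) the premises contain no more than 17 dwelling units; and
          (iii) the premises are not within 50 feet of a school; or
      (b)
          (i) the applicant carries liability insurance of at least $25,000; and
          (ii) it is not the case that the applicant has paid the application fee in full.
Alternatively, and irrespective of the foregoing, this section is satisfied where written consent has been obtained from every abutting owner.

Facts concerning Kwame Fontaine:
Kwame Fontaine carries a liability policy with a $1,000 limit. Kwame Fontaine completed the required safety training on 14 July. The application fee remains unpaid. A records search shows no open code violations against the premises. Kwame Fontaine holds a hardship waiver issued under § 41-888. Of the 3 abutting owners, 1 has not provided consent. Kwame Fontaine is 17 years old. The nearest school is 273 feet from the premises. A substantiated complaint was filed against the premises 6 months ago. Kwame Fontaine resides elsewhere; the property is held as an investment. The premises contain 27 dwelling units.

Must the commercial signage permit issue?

No — denied.

(1) no code violations — holds.
(i) safety training — satisfied.
(A) age ≥ 21 — fails.
(B) primary residence — not met.
(C) no complaint in 18 mo. — not met.
(D) ≤ 17 units — not satisfied.
(ii): F OR F OR F OR F → false.
(iii) ≥50 ft from school — satisfied.
So (a) is not satisfied (T AND F AND T).
(i) insurance ≥ $25,000 — not met.
(ii) not (fee paid) — satisfied.
So (b) is not satisfied (F AND T).
(2) = F OR F = false.
So Overall is not satisfied (T AND F).
Exception (all abutters consent) — not satisfied.
Result: main false OR exception false → false.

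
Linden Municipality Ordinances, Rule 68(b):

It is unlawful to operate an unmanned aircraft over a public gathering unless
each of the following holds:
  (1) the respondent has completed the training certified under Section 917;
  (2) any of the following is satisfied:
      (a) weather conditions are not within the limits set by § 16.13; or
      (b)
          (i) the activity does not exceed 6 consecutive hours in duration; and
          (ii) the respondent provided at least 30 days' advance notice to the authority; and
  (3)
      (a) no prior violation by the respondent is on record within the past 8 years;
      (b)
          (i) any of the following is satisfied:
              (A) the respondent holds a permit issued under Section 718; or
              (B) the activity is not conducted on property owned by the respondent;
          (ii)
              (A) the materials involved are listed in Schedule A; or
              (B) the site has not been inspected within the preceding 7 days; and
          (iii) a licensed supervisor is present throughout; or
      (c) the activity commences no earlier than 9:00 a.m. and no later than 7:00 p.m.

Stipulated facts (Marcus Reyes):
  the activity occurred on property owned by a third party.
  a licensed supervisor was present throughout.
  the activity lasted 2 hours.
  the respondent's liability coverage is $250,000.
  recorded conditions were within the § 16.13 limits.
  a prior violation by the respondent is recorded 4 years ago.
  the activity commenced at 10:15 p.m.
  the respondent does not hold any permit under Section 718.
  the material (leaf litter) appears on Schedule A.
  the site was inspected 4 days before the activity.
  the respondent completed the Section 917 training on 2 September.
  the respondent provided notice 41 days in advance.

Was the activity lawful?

Yes — lawful.

(1) training certified — met.
(a) not (weather ok) — not satisfied.
(i) ≤ 6 hrs duration — satisfied.
(ii) ≥30 days' notice — met.
(b): T AND T → true.
(2): F OR T → true.
(a) no prior violation — not met.
(A) holds permit — not satisfied.
(B) not (own property) — satisfied.
So (i) is satisfied (F OR T).
(A) Schedule A material — met.
(B) not (site inspected) — not satisfied.
So (ii) is satisfied (T OR F).
(iii) supervisor present — satisfied.
So (b) is satisfied (T AND T AND T).
(c) start within hours — not met.
So (3) is satisfied (F OR T OR F).
Overall: T AND T AND T → true.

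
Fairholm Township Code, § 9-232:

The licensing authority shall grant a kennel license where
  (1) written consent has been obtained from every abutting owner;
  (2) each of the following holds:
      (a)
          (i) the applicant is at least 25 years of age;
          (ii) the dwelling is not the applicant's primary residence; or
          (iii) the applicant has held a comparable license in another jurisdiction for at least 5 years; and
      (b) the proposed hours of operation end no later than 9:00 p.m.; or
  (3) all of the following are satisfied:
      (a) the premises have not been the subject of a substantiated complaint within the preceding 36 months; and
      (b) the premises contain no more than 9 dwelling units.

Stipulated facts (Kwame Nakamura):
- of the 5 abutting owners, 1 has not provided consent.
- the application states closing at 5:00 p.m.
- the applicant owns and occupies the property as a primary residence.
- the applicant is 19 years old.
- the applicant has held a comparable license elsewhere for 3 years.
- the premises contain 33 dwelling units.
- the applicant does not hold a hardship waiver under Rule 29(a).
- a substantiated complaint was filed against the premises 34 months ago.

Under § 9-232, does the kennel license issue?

No — denied.

(1) all abutters consent — not met.
(i) age ≥ 25 — not satisfied.
(ii) not (primary residence) — not satisfied.
(iii) prior license ≥ 5 yr — not satisfied.
(a) = F OR F OR F = false.
(b) closes by 9 p.m. — met.
(2): F AND T → false.
(a) no complaint in 36 mo. — not satisfied.
(b) ≤ 9 units — not satisfied.
(3) = F AND F = false.
Overall = F OR F OR F = false.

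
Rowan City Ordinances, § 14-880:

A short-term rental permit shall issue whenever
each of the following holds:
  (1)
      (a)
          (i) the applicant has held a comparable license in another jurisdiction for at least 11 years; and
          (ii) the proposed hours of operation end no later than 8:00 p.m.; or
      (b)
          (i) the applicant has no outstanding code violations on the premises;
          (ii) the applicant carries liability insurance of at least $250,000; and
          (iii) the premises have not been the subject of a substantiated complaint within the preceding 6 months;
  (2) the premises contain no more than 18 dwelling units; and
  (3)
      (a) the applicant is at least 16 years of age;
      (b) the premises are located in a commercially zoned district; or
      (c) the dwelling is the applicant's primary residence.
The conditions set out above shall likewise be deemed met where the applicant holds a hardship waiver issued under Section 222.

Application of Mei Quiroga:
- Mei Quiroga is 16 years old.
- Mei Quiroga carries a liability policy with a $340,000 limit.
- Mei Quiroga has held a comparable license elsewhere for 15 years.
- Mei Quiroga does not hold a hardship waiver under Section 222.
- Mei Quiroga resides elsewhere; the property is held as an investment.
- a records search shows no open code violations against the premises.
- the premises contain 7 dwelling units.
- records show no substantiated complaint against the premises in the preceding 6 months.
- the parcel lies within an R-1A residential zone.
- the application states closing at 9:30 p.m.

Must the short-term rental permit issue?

Yes — granted.

(i) prior license ≥ 11 yr — holds.
(ii) closes by 8 p.m. — not satisfied.
(a): T AND F → false.
(i) no code violations — holds.
(ii) insurance ≥ $250,000 — met.
(iii) no complaint in 6 mo. — satisfied.
(b) = T AND T AND T = true.
So (1) is satisfied (F OR T).
(2) ≤ 18 units — satisfied.
(a) age ≥ 16 — met.
(b) commercially zoned — not met.
(c) primary residence — fails.
So (3) is satisfied (T OR F OR F).
Overall = T AND T AND T = true.
Exception (hardship waiver) — not satisfied.
Result: main true OR exception false → true.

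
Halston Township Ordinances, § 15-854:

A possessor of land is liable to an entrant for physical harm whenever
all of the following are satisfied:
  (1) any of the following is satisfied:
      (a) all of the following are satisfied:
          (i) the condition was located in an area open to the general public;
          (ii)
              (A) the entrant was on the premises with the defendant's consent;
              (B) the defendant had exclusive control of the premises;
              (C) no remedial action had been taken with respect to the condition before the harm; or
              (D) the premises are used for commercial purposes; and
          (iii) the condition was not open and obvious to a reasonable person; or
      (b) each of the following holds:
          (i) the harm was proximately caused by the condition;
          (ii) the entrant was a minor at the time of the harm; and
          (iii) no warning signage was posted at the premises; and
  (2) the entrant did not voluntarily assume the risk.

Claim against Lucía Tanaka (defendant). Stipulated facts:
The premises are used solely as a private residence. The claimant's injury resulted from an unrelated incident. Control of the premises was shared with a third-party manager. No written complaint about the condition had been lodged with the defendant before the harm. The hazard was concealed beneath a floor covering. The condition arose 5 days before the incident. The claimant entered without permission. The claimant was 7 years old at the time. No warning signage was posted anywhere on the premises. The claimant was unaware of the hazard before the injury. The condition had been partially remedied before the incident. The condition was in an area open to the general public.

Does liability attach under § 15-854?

(i) public area — met.
(A) consent to enter — not satisfied.
(B) exclusive control — not satisfied.
(C) no remedial action — not satisfied.
(D) commercial use — not met.
(ii): F OR F OR F OR F → false.
(iii) not open/obvious — holds.
(a): T AND F AND T → false.
(i) proximate cause — not met.
(ii) entrant a minor — holds.
(iii) no signage posted — satisfied.
So (b) is not satisfied (F AND T AND T).
(1): F OR F → false.
(2) no assumed risk — met.
So Overall is not satisfied (F AND T).

No — not liable.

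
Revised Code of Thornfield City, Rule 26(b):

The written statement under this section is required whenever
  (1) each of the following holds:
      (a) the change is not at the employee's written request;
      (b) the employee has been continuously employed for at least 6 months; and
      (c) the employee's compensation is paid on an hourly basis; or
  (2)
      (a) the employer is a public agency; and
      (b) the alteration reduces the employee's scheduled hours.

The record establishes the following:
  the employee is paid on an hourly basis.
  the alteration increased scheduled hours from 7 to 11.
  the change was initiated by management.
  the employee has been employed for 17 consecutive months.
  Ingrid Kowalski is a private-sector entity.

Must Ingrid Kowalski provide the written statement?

(a) not employee-requested — met.
(b) tenure ≥ 6 mo. — met.
(c) hourly-paid — met.
(1): T AND T AND T → true.
(a) public agency — not met.
(b) hours reduced — not satisfied.
(2): F AND F → false.
So Overall is satisfied (T OR F).

Yes — required.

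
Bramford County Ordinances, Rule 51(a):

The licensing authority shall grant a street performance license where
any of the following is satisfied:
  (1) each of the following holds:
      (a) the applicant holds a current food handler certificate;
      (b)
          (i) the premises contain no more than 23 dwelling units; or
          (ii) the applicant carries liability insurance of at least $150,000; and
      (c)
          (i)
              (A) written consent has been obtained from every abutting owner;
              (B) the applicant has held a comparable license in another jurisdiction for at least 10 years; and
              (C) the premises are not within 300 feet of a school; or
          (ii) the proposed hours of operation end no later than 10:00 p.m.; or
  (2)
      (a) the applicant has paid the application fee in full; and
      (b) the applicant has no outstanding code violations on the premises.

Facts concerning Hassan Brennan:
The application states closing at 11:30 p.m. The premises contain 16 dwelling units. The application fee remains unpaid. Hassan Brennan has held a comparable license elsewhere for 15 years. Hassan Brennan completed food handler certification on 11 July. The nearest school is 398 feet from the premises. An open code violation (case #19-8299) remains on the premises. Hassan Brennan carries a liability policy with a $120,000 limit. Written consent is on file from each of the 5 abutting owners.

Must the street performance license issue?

Yes — granted.

(a) food handler cert. — met.
(i) ≤ 23 units — met.
(ii) insurance ≥ $150,000 — not met.
(b) = T OR F = true.
(A) all abutters consent — met.
(B) prior license ≥ 10 yr — satisfied.
(C) ≥300 ft from school — satisfied.
(i): T AND T AND T → true.
(ii) closes by 10 p.m. — not met.
(c) = T OR F = true.
So (1) is satisfied (T AND T AND T).
(a) fee paid — not satisfied.
(b) no code violations — fails.
So (2) is not satisfied (F AND F).
Overall: T OR F → true.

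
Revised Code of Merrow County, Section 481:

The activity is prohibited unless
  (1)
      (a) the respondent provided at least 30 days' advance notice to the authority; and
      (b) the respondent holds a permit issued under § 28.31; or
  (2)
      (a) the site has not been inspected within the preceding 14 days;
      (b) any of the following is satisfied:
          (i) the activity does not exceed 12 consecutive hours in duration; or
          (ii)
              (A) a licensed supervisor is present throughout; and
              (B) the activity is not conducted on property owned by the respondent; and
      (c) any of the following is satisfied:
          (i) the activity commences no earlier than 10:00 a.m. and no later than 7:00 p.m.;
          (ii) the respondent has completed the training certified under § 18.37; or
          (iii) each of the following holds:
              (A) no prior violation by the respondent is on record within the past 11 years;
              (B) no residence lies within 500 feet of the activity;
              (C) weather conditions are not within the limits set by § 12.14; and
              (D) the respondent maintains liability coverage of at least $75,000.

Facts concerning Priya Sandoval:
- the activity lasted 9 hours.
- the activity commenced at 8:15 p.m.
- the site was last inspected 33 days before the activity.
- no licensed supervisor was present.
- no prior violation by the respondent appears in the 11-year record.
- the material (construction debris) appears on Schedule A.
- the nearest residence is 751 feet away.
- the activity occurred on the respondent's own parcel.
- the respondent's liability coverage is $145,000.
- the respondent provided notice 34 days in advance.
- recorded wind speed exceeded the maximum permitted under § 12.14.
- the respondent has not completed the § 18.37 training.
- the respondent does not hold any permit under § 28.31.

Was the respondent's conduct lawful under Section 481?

(a) ≥30 days' notice — satisfied.
(b) holds permit — fails.
So (1) is not satisfied (T AND F).
(a) not (site inspected) — satisfied.
(i) ≤ 12 hrs duration — satisfied.
(A) supervisor present — not met.
(B) not (own property) — not met.
So (ii) is not satisfied (F AND F).
(b): T OR F → true.
(i) start within hours — not met.
(ii) training certified — fails.
(A) no prior violation — holds.
(B) no residence in 500 ft — met.
(C) not (weather ok) — satisfied.
(D) coverage ≥ $75,000 — met.
(iii) = T AND T AND T AND T = true.
(c) = F OR F OR T = true.
(2): T AND T AND T → true.
Overall = F OR T = true.

Yes — lawful.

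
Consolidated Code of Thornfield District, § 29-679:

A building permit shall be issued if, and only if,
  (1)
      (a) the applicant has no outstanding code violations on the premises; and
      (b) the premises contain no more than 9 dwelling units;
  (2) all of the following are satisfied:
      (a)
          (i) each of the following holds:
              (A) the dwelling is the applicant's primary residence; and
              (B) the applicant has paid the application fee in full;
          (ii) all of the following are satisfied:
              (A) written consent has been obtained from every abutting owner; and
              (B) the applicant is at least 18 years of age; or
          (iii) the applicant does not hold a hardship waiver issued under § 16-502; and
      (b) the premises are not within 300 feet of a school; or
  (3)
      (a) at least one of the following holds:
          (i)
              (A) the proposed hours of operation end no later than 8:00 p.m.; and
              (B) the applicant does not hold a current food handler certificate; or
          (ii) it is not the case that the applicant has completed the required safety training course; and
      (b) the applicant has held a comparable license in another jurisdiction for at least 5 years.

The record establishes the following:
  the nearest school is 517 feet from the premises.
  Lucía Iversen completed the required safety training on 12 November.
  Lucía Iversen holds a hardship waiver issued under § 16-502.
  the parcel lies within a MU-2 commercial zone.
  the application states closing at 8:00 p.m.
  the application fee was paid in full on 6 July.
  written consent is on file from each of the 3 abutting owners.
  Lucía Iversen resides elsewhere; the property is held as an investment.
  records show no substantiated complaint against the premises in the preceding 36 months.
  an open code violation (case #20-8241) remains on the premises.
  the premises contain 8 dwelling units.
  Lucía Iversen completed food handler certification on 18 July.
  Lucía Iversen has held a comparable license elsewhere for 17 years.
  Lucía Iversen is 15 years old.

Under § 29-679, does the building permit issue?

(a) no code violations — not satisfied.
(b) ≤ 9 units — holds.
(1): F AND T → false.
(A) primary residence — fails.
(B) fee paid — met.
(i): F AND T → false.
(A) all abutters consent — holds.
(B) age ≥ 18 — not satisfied.
(ii) = T AND F = false.
(iii) not (hardship waiver) — not satisfied.
(a): F OR F OR F → false.
(b) ≥300 ft from school — holds.
So (2) is not satisfied (F AND T).
(A) closes by 8 p.m. — met.
(B) not (food handler cert.) — not satisfied.
So (i) is not satisfied (T AND F).
(ii) not (safety training) — not met.
(a): F OR F → false.
(b) prior license ≥ 5 yr — met.
So (3) is not satisfied (F AND T).
Overall: F OR F OR F → false.

No — denied.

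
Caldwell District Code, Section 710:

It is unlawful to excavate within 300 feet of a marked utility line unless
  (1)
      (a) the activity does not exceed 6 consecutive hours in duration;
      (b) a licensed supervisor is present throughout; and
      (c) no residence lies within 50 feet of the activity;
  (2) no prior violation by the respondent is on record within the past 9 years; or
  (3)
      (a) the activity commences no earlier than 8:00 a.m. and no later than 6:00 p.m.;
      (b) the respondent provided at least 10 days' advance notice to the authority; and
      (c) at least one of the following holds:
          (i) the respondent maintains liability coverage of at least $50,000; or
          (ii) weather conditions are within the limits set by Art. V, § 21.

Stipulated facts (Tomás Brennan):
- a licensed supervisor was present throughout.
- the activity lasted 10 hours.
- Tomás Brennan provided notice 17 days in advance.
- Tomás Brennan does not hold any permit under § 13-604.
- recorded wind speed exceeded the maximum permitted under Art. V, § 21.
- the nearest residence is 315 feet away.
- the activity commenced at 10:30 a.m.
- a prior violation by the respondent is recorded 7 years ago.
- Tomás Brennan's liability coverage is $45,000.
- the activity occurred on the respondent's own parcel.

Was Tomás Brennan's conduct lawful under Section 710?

(a) ≤ 6 hrs duration — not met.
(b) supervisor present — holds.
(c) no residence in 50 ft — holds.
So (1) is not satisfied (F AND T AND T).
(2) no prior violation — not satisfied.
(a) start within hours — satisfied.
(b) ≥10 days' notice — met.
(i) coverage ≥ $50,000 — fails.
(ii) weather ok — fails.
(c): F OR F → false.
(3) = T AND T AND F = false.
So Overall is not satisfied (F OR F OR F).

No — unlawful.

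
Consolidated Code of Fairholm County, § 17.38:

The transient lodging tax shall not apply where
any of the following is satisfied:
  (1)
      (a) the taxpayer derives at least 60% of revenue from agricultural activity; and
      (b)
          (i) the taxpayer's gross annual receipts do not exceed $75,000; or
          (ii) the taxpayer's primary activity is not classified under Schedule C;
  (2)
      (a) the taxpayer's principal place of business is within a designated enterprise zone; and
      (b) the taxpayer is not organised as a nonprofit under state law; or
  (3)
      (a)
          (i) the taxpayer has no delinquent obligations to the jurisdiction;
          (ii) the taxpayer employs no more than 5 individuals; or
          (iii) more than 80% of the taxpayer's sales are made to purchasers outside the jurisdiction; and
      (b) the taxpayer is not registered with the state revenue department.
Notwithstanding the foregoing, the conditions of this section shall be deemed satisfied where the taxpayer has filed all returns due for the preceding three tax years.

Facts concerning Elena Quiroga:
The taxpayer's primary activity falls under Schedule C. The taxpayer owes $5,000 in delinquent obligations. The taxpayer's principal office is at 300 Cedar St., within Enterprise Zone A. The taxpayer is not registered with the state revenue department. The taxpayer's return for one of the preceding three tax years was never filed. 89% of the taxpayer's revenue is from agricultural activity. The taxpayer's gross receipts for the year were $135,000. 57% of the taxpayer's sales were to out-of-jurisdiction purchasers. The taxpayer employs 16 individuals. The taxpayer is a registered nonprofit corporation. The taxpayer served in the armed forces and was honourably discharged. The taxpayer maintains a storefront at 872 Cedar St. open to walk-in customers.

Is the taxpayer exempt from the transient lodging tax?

No — not exempt.

(a) ≥60% agricultural — holds.
(i) receipts ≤ $75,000 — fails.
(ii) not (Schedule C activity) — fails.
(b): F OR F → false.
(1): T AND F → false.
(a) in enterprise zone — satisfied.
(b) not (nonprofit) — not met.
(2) = T AND F = false.
(i) no delinquency — fails.
(ii) ≤ 5 employees — not met.
(iii) >80% out-of-jur. sales — fails.
(a) = F OR F OR F = false.
(b) not (state-registered) — holds.
So (3) is not satisfied (F AND T).
Overall = F OR F OR F = false.
Exception (returns current) — not satisfied.
Result: main false OR exception false → false.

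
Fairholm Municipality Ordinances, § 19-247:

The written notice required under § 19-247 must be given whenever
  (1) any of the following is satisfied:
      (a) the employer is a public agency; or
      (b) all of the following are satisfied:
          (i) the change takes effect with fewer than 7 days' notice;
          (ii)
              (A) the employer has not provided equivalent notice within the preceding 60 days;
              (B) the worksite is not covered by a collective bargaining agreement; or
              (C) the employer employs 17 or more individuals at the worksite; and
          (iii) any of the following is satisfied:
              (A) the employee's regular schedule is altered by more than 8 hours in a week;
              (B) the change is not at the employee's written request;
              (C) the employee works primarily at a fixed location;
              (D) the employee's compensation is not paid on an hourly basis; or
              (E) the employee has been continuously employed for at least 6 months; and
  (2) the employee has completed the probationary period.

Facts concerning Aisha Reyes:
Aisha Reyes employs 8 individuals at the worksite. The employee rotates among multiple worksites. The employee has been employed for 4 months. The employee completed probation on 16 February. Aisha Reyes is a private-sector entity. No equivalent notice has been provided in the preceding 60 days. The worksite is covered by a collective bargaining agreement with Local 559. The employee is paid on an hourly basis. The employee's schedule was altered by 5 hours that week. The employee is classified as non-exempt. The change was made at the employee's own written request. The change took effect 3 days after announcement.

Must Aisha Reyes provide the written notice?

No — not required.

(a) public agency — fails.
(i) < 7 days' notice — satisfied.
(A) no recent notice — met.
(B) no CBA — fails.
(C) ≥ 17 at site — not met.
(ii): T OR F OR F → true.
(A) schedule shift > 8h — not met.
(B) not employee-requested — not met.
(C) fixed location — fails.
(D) not (hourly-paid) — fails.
(E) tenure ≥ 6 mo. — not met.
(iii): F OR F OR F OR F OR F → false.
(b): T AND T AND F → false.
So (1) is not satisfied (F OR F).
(2) past probation — met.
Overall = F AND T = false.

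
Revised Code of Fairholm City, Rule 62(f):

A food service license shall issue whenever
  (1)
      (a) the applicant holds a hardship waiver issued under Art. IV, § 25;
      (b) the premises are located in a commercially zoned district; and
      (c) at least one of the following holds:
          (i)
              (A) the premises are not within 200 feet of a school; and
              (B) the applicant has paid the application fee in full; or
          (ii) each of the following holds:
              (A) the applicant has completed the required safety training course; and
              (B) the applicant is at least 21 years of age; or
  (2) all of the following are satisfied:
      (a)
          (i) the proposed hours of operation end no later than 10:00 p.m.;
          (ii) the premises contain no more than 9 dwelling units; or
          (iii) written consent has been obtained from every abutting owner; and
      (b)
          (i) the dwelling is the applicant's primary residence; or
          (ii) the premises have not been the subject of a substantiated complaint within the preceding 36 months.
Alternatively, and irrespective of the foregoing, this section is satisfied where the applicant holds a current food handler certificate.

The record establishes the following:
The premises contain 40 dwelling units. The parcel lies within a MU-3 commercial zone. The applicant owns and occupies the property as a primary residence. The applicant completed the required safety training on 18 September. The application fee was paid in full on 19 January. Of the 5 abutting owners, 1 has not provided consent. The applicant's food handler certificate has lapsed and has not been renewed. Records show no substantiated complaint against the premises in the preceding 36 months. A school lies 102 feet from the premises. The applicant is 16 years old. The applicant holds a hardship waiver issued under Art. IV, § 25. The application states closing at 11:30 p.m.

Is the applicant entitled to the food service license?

(a) hardship waiver — holds.
(b) commercially zoned — met.
(A) ≥200 ft from school — fails.
(B) fee paid — met.
(i): F AND T → false.
(A) safety training — satisfied.
(B) age ≥ 21 — not satisfied.
So (ii) is not satisfied (T AND F).
(c): F OR F → false.
(1) = T AND T AND F = false.
(i) closes by 10 p.m. — not satisfied.
(ii) ≤ 9 units — not satisfied.
(iii) all abutters consent — not satisfied.
So (a) is not satisfied (F OR F OR F).
(i) primary residence — holds.
(ii) no complaint in 36 mo. — met.
So (b) is satisfied (T OR T).
(2) = F AND T = false.
Overall: F OR F → false.
Exception (food handler cert.) — not satisfied.
Result: main false OR exception false → false.

No — denied.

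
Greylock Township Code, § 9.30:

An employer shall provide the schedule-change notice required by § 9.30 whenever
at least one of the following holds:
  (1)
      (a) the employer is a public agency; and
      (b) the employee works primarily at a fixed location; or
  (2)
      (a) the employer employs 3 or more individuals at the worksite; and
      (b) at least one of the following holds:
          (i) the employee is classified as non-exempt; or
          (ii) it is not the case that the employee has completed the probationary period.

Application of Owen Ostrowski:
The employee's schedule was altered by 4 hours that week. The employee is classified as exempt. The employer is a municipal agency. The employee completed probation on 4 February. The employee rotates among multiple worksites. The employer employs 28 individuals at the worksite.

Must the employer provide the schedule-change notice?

No — not required.

(a) public agency — holds.
(b) fixed location — fails.
(1) = T AND F = false.
(a) ≥ 3 at site — holds.
(i) non-exempt — fails.
(ii) not (past probation) — not satisfied.
So (b) is not satisfied (F OR F).
(2): T AND F → false.
Overall: F OR F → false.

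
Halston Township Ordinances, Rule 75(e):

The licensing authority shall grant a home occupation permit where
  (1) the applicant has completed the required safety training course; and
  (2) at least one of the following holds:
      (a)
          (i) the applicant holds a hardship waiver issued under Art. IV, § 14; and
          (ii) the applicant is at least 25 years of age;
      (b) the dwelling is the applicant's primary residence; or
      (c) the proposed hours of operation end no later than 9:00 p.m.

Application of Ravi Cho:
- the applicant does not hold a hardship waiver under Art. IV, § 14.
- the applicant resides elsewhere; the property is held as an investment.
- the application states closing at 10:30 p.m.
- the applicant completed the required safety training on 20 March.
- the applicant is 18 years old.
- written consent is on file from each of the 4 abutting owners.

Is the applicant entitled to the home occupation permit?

No — denied.

(1) safety training — satisfied.
(i) hardship waiver — fails.
(ii) age ≥ 25 — fails.
So (a) is not satisfied (F AND F).
(b) primary residence — not satisfied.
(c) closes by 9 p.m. — not met.
So (2) is not satisfied (F OR F OR F).
So Overall is not satisfied (T AND F).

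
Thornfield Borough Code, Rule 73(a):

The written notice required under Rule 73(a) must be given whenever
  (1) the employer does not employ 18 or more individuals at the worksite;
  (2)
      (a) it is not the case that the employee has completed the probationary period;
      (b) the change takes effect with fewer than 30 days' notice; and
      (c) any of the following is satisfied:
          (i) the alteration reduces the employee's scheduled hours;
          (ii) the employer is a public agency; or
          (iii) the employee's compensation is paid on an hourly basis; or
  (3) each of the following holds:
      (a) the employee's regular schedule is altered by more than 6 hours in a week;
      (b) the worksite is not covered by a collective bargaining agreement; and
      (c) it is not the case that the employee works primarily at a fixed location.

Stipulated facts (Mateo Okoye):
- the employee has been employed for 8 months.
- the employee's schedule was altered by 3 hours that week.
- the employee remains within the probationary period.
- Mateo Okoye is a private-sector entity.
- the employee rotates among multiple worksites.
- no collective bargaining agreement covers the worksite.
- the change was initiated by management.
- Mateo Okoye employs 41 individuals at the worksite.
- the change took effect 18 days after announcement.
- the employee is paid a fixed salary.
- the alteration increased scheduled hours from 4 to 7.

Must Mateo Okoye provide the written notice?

No — not required.

(1) not (≥ 18 at site) — not met.
(a) not (past probation) — satisfied.
(b) < 30 days' notice — holds.
(i) hours reduced — not met.
(ii) public agency — not met.
(iii) hourly-paid — not satisfied.
So (c) is not satisfied (F OR F OR F).
So (2) is not satisfied (T AND T AND F).
(a) schedule shift > 6h — fails.
(b) no CBA — met.
(c) not (fixed location) — met.
(3) = F AND T AND T = false.
So Overall is not satisfied (F OR F OR F).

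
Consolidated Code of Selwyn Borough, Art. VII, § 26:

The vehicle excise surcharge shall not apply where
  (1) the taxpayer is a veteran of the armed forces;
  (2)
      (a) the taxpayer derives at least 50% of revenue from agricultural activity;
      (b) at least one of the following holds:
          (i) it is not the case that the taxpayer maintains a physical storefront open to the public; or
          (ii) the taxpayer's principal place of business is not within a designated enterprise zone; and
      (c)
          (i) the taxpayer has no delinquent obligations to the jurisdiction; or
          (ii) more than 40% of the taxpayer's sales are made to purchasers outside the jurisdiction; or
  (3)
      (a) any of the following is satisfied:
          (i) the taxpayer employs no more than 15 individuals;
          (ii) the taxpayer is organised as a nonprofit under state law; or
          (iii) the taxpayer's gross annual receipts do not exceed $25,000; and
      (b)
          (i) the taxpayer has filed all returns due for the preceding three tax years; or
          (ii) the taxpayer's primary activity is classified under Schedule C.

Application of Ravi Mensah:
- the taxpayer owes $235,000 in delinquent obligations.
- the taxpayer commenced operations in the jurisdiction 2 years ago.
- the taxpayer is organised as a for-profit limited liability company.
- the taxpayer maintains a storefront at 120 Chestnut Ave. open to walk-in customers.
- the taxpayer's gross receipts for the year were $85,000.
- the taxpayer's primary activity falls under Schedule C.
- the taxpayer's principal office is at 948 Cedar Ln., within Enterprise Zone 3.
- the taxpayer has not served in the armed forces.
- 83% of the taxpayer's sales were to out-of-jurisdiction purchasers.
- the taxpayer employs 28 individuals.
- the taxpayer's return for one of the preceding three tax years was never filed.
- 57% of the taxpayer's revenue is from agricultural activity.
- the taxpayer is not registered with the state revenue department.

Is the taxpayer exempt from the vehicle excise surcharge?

No — not exempt.

(1) veteran — not satisfied.
(a) ≥50% agricultural — holds.
(i) not (has storefront) — not satisfied.
(ii) not (in enterprise zone) — not satisfied.
(b): F OR F → false.
(i) no delinquency — not met.
(ii) >40% out-of-jur. sales — satisfied.
So (c) is satisfied (F OR T).
(2): T AND F AND T → false.
(i) ≤ 15 employees — not met.
(ii) nonprofit — not met.
(iii) receipts ≤ $25,000 — not met.
(a): F OR F OR F → false.
(i) returns current — not met.
(ii) Schedule C activity — met.
So (b) is satisfied (F OR T).
So (3) is not satisfied (F AND T).
Overall = F OR F OR F = false.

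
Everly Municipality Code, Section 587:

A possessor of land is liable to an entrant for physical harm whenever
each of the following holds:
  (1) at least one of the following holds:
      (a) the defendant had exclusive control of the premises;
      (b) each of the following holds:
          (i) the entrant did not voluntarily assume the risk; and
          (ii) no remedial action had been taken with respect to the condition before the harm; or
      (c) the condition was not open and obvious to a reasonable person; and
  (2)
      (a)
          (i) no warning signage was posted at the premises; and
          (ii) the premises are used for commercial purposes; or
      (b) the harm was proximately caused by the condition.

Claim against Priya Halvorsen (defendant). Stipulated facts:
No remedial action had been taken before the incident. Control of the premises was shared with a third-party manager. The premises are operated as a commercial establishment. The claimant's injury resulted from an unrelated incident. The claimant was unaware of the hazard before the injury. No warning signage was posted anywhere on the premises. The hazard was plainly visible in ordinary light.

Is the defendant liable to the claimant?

(a) exclusive control — not satisfied.
(i) no assumed risk — holds.
(ii) no remedial action — holds.
(b): T AND T → true.
(c) not open/obvious — not satisfied.
(1) = F OR T OR F = true.
(i) no signage posted — holds.
(ii) commercial use — met.
(a): T AND T → true.
(b) proximate cause — not met.
(2) = T OR F = true.
Overall: T AND T → true.

Yes — liable.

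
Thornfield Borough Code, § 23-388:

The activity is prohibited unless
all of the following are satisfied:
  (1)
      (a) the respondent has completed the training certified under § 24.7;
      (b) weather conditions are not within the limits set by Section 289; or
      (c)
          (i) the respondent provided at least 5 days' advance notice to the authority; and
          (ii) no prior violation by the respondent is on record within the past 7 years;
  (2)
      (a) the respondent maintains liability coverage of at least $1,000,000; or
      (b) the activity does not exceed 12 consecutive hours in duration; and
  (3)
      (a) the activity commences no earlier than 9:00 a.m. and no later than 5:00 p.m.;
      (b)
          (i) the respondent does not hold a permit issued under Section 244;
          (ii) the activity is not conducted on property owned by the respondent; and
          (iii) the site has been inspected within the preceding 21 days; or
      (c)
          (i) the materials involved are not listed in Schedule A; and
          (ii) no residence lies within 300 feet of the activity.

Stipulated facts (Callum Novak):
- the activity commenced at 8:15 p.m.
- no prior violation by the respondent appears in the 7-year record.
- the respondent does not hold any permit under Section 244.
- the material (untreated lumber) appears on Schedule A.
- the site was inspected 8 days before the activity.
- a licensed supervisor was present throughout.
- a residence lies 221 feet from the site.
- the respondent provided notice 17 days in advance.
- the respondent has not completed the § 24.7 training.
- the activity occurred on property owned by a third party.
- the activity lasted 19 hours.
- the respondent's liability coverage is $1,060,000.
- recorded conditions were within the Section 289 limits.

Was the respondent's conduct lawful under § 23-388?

Yes — lawful.

(a) training certified — fails.
(b) not (weather ok) — not satisfied.
(i) ≥5 days' notice — met.
(ii) no prior violation — met.
So (c) is satisfied (T AND T).
(1) = F OR F OR T = true.
(a) coverage ≥ $1,000,000 — satisfied.
(b) ≤ 12 hrs duration — fails.
(2): T OR F → true.
(a) start within hours — fails.
(i) not (holds permit) — holds.
(ii) not (own property) — holds.
(iii) site inspected — holds.
So (b) is satisfied (T AND T AND T).
(i) not (Schedule A material) — not met.
(ii) no residence in 300 ft — not met.
So (c) is not satisfied (F AND F).
(3) = F OR T OR F = true.
Overall: T AND T AND T → true.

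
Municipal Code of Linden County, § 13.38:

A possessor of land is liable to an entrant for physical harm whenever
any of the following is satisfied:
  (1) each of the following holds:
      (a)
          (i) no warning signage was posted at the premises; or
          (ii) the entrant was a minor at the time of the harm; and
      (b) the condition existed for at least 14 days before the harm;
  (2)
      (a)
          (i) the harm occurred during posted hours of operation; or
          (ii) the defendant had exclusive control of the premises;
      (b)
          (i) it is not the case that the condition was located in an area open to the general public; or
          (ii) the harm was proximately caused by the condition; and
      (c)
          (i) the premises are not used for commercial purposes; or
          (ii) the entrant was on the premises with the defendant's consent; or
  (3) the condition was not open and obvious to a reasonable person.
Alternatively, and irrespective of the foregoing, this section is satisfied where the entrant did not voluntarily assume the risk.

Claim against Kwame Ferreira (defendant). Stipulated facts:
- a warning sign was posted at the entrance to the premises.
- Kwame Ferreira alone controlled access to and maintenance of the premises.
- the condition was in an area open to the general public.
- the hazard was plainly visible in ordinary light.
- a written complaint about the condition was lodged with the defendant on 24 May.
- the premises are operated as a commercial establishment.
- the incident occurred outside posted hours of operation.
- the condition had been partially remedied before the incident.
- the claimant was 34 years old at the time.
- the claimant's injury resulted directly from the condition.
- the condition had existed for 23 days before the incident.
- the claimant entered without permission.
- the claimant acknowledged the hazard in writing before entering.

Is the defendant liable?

No — not liable.

(i) no signage posted — not satisfied.
(ii) entrant a minor — not satisfied.
(a): F OR F → false.
(b) condition ≥14 days old — holds.
(1): F AND T → false.
(i) during posted hours — not met.
(ii) exclusive control — holds.
So (a) is satisfied (F OR T).
(i) not (public area) — not satisfied.
(ii) proximate cause — met.
(b): F OR T → true.
(i) not (commercial use) — not satisfied.
(ii) consent to enter — not met.
(c): F OR F → false.
So (2) is not satisfied (T AND T AND F).
(3) not open/obvious — fails.
So Overall is not satisfied (F OR F OR F).
Exception (no assumed risk) — not satisfied.
Result: main false OR exception false → false.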